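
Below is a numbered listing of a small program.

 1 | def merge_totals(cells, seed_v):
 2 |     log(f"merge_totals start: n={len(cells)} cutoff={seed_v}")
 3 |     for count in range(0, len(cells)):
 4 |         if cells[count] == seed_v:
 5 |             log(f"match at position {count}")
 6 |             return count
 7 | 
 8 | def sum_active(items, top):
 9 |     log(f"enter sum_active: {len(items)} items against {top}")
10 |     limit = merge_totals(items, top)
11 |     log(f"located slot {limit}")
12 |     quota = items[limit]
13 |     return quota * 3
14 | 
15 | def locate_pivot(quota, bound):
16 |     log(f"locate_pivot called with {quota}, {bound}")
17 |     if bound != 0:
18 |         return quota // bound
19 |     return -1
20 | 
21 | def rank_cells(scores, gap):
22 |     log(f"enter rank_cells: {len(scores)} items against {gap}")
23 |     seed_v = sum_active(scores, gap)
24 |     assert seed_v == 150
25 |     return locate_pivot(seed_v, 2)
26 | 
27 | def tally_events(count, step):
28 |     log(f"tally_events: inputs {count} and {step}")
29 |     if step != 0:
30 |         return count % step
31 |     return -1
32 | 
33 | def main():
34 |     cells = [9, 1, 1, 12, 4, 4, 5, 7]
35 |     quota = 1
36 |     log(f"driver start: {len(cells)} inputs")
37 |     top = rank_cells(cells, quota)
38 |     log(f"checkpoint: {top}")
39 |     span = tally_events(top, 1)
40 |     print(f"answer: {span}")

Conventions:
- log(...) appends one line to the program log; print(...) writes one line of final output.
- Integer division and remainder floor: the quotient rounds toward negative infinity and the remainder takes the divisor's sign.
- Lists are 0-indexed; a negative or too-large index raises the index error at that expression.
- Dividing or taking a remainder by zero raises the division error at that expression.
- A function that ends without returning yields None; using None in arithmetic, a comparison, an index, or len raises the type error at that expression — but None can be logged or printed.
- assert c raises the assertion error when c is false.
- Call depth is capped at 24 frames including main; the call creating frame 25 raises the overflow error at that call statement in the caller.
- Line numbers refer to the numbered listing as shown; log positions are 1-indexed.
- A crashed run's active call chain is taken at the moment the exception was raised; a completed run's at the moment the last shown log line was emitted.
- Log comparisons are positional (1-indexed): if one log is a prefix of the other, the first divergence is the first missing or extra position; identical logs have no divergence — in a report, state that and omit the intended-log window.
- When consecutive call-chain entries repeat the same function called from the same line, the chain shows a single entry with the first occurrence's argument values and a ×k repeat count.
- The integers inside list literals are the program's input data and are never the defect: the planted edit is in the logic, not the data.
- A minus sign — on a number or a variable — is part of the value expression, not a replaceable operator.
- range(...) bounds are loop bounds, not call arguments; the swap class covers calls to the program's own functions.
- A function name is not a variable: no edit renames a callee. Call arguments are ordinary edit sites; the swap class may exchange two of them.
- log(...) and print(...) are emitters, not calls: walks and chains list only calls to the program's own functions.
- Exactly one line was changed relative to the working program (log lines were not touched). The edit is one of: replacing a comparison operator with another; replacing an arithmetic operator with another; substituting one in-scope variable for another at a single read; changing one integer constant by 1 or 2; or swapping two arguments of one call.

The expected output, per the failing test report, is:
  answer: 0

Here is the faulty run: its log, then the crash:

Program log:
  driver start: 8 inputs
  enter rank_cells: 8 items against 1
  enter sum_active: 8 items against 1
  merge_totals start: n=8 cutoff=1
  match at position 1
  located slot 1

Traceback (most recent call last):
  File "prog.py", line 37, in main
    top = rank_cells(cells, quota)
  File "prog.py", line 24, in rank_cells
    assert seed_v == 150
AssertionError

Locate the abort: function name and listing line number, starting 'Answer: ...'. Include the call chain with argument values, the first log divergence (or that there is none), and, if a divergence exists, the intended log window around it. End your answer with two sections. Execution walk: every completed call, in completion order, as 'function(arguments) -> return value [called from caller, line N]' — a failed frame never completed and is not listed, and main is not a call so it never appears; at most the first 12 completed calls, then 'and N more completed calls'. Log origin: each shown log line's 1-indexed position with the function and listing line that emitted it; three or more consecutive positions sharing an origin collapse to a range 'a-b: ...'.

Answer: the error was raised in rank_cells, line 24.
Key observation: The faulty run's log stops after 6 lines; the working version's next line would be 'locate_pivot called with 3, 2'.
Call chain: main -> rank_cells([9, 1, 1, 12, 4, 4, 5, 7], 1) (called at line 37).
First divergence: position 7 — after 6 matching lines the faulty run goes silent; intended next line 'locate_pivot called with 3, 2'.
Intended log window:
  5: match at position 1
  6: located slot 1
  7: locate_pivot called with 3, 2
  8: checkpoint: 1
Execution walk:
  merge_totals([9, 1, 1, 12, 4, 4, 5, 7], 1) -> 1  [called from sum_active, line 10]
  sum_active([9, 1, 1, 12, 4, 4, 5, 7], 1) -> 3  [called from rank_cells, line 23]
Log origins:
  1: emitted by main (line 36)
  2: emitted by rank_cells (line 22)
  3: emitted by sum_active (line 9)
  4: emitted by merge_totals (line 2)
  5: emitted by merge_totals (line 5)
  6: emitted by sum_active (line 11)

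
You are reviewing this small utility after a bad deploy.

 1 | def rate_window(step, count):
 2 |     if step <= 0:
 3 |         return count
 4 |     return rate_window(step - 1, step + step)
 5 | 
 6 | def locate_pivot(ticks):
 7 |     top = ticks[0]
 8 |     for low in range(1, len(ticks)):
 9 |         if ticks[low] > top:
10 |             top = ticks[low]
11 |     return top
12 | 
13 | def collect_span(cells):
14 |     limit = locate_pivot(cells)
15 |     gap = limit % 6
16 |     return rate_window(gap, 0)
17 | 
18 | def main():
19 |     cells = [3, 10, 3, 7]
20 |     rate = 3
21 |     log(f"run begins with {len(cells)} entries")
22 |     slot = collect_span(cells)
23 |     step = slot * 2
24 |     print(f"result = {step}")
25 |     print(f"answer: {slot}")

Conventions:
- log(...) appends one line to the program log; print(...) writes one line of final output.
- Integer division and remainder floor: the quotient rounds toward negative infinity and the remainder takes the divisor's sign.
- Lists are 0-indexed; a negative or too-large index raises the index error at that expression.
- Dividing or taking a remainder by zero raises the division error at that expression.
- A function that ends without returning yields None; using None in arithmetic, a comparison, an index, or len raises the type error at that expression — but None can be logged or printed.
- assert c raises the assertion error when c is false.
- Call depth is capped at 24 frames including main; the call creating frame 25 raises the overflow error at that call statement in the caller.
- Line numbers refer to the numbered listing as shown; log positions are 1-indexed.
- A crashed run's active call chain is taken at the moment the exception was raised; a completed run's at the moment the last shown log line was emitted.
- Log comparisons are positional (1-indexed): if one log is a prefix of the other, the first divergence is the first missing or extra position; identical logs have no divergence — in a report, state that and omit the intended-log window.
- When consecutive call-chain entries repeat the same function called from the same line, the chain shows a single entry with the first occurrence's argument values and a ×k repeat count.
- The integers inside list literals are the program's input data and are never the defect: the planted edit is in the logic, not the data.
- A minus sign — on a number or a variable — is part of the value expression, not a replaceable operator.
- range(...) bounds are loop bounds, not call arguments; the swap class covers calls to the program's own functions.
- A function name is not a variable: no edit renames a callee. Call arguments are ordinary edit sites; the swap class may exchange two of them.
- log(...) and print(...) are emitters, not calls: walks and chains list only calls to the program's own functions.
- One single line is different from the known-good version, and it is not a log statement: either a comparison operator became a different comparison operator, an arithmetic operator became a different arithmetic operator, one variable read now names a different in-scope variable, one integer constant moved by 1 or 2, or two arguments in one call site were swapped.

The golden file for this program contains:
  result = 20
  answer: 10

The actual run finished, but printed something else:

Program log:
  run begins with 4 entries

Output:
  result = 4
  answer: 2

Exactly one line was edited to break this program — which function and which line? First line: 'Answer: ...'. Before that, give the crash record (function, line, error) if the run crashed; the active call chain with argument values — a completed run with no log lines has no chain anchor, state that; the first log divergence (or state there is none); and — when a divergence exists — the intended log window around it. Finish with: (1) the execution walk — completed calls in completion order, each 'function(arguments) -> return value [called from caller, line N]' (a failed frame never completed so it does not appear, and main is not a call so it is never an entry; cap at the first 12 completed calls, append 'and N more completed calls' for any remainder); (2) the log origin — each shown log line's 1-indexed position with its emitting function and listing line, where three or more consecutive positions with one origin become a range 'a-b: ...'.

Answer: the defect is in rate_window at line 4.
Key observation: The logs agree in full; only the final output differs.
Call chain: main.
First divergence: none (the log streams are identical).
Execution walk:
  locate_pivot([3, 10, 3, 7]) -> 10  [called from collect_span, line 14]
  rate_window(0, 2) -> 2  [called from rate_window, line 4]
  rate_window(1, 4) -> 2  [called from rate_window, line 4]
  rate_window(2, 6) -> 2  [called from rate_window, line 4]
  rate_window(3, 8) -> 2  [called from rate_window, line 4]
  rate_window(4, 0) -> 2  [called from collect_span, line 16]
  collect_span([3, 10, 3, 7]) -> 2  [called from main, line 22]
Log origin:
  1: emitted by main (line 21)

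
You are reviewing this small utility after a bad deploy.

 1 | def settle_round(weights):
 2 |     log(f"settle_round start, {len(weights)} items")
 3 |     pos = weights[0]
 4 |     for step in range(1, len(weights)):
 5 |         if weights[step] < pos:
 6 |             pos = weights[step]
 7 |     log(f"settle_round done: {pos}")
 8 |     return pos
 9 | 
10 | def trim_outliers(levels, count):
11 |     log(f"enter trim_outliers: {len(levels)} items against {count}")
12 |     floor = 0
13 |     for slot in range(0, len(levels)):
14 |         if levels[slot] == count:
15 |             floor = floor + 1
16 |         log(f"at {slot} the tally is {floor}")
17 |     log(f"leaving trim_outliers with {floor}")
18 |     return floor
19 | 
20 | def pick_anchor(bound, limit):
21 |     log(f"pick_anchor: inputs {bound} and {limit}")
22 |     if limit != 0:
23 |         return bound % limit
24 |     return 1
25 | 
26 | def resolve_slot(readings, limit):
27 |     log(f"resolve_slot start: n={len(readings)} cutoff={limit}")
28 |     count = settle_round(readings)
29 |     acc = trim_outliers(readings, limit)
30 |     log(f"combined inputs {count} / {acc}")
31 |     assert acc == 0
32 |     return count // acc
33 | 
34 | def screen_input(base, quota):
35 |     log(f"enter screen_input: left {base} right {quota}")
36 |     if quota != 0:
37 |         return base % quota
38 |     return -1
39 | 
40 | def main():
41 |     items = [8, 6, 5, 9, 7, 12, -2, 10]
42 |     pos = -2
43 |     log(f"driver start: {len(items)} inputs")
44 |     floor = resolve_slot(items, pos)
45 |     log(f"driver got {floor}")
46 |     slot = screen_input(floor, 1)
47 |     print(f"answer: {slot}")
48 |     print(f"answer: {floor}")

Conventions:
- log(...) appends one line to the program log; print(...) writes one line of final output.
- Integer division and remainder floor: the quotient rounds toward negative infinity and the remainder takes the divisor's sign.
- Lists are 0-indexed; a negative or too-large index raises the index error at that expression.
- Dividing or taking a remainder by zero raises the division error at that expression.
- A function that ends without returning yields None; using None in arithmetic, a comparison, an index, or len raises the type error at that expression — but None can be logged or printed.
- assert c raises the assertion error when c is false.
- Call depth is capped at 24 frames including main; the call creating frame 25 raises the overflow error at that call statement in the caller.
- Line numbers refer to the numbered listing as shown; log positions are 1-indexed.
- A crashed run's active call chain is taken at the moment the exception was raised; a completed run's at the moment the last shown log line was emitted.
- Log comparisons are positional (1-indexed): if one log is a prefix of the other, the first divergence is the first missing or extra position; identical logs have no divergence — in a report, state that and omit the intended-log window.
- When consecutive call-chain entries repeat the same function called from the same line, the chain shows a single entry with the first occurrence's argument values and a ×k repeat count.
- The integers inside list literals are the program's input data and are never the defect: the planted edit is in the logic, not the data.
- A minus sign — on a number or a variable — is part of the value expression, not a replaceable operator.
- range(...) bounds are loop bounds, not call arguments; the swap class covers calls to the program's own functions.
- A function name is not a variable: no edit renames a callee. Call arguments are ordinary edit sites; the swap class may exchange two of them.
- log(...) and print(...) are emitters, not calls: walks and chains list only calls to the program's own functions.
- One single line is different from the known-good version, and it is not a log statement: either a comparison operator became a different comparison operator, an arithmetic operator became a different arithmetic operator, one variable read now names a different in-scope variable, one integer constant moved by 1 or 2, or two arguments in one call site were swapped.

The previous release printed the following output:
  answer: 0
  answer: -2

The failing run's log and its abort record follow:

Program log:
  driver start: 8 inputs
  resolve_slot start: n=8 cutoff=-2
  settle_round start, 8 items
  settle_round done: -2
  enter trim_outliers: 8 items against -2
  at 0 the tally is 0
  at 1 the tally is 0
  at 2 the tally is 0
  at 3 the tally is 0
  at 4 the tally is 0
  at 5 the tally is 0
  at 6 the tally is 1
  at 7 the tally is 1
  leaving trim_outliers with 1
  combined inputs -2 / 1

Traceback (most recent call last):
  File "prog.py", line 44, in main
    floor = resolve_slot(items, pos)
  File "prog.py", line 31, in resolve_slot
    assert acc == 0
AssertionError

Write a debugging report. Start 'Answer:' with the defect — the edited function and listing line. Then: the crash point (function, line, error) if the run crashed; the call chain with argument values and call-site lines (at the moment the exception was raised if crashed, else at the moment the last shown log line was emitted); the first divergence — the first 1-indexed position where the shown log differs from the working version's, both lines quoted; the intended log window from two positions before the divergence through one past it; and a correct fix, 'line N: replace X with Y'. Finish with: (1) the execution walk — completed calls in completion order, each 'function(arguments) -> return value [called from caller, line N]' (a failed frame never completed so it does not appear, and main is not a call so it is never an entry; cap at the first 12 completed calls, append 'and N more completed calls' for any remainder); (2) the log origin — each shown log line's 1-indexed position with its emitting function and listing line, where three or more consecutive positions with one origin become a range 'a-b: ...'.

Answer: the defect is in resolve_slot at line 31.
Key observation: A complete run would log 'driver got -2' next, but this one stopped at 15 lines.
Crash: resolve_slot, line 31, AssertionError.
Call chain: main -> resolve_slot([8, 6, 5, 9, 7, 12, -2, 10], -2) (called at line 44).
First divergence: position 16; the shown log stops at 15 lines while the working version next logs 'driver got -2'.
Intended log window:
  14: leaving trim_outliers with 1
  15: combined inputs -2 / 1
  16: driver got -2
  17: enter screen_input: left -2 right 1
Execution walk:
  settle_round([8, 6, 5, 9, 7, 12, -2, 10]) -> -2  [called from resolve_slot, line 28]
  trim_outliers([8, 6, 5, 9, 7, 12, -2, 10], -2) -> 1  [called from resolve_slot, line 29]
Log origin:
  1: emitted by main (line 43)
  2: emitted by resolve_slot (line 27)
  3: emitted by settle_round (line 2)
  4: emitted by settle_round (line 7)
  5: emitted by trim_outliers (line 11)
  6-13: emitted by trim_outliers (line 16)
  14: emitted by trim_outliers (line 17)
  15: emitted by resolve_slot (line 30)
A correct fix: line 31: replace `==` with `>`.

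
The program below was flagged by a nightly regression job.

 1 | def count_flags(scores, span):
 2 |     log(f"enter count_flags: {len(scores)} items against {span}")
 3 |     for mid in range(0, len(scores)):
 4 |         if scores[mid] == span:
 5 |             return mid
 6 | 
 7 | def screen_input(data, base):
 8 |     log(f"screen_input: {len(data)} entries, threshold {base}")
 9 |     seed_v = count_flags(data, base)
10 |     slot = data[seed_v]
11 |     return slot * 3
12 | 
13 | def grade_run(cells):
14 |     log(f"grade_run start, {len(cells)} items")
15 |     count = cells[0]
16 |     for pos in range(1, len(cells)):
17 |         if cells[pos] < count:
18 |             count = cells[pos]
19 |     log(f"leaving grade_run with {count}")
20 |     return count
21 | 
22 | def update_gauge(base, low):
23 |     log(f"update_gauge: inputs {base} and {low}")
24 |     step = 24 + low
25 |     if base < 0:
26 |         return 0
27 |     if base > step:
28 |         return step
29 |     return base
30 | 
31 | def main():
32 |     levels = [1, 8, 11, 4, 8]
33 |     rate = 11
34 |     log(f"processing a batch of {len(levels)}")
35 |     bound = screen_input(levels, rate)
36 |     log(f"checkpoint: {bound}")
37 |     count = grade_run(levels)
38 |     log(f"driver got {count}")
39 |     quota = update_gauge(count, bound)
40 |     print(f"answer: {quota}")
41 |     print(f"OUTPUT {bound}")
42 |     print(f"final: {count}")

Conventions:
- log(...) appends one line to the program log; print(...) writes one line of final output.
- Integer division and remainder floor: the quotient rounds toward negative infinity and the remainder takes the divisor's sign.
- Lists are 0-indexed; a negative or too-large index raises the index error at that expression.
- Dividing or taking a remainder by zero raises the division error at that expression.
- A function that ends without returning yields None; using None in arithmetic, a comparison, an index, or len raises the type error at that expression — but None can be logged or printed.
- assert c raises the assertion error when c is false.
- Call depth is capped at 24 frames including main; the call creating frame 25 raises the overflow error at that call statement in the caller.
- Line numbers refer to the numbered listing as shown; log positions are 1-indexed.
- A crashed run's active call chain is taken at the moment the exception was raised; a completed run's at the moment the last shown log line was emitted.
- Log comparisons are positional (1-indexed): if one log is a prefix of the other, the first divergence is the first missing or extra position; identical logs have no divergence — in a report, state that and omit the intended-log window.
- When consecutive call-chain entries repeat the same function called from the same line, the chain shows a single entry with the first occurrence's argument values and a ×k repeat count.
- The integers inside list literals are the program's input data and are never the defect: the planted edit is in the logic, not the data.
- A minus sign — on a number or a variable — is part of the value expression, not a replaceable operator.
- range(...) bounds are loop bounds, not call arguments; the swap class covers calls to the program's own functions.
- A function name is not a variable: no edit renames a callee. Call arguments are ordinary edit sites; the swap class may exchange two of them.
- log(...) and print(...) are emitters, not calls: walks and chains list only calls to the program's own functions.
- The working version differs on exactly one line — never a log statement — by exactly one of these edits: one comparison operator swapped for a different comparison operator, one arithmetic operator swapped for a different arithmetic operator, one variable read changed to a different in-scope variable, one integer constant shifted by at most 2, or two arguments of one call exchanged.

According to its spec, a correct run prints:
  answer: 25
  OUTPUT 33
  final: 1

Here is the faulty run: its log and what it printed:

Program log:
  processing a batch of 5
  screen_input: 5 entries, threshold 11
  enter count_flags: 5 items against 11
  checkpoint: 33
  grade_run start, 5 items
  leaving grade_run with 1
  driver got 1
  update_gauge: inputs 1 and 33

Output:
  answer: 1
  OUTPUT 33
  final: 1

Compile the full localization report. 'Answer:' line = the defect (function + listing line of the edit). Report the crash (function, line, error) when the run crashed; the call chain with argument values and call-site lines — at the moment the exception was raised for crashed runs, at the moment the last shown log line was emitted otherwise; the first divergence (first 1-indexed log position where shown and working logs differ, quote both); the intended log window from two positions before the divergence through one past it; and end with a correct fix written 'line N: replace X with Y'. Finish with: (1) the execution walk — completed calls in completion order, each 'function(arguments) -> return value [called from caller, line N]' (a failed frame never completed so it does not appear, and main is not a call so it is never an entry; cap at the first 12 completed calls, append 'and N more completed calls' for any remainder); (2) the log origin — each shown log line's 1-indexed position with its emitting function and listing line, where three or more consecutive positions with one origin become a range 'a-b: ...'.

Answer: the defect is in main at line 39.
Key fact: The earliest visible damage is log position 8 — 'update_gauge: inputs 1 and 33' rather than the intended 'update_gauge: inputs 33 and 1'.
Call chain: main -> update_gauge(1, 33) (called at line 39).
First divergence: position 8; shown 'update_gauge: inputs 1 and 33' vs intended 'update_gauge: inputs 33 and 1'.
Intended log window:
  6: leaving grade_run with 1
  7: driver got 1
  8: update_gauge: inputs 33 and 1
Execution walk:
  count_flags([1, 8, 11, 4, 8], 11) -> 2  [called from screen_input, line 9]
  screen_input([1, 8, 11, 4, 8], 11) -> 33  [called from main, line 35]
  grade_run([1, 8, 11, 4, 8]) -> 1  [called from main, line 37]
  update_gauge(1, 33) -> 1  [called from main, line 39]
Log origins:
  1: from main, line 34
  2: from screen_input, line 8
  3: from count_flags, line 2
  4: from main, line 36
  5: from grade_run, line 14
  6: from grade_run, line 19
  7: from main, line 38
  8: from update_gauge, line 23
A correct fix: line 39: replace `update_gauge(count, bound)` with `update_gauge(bound, count)`.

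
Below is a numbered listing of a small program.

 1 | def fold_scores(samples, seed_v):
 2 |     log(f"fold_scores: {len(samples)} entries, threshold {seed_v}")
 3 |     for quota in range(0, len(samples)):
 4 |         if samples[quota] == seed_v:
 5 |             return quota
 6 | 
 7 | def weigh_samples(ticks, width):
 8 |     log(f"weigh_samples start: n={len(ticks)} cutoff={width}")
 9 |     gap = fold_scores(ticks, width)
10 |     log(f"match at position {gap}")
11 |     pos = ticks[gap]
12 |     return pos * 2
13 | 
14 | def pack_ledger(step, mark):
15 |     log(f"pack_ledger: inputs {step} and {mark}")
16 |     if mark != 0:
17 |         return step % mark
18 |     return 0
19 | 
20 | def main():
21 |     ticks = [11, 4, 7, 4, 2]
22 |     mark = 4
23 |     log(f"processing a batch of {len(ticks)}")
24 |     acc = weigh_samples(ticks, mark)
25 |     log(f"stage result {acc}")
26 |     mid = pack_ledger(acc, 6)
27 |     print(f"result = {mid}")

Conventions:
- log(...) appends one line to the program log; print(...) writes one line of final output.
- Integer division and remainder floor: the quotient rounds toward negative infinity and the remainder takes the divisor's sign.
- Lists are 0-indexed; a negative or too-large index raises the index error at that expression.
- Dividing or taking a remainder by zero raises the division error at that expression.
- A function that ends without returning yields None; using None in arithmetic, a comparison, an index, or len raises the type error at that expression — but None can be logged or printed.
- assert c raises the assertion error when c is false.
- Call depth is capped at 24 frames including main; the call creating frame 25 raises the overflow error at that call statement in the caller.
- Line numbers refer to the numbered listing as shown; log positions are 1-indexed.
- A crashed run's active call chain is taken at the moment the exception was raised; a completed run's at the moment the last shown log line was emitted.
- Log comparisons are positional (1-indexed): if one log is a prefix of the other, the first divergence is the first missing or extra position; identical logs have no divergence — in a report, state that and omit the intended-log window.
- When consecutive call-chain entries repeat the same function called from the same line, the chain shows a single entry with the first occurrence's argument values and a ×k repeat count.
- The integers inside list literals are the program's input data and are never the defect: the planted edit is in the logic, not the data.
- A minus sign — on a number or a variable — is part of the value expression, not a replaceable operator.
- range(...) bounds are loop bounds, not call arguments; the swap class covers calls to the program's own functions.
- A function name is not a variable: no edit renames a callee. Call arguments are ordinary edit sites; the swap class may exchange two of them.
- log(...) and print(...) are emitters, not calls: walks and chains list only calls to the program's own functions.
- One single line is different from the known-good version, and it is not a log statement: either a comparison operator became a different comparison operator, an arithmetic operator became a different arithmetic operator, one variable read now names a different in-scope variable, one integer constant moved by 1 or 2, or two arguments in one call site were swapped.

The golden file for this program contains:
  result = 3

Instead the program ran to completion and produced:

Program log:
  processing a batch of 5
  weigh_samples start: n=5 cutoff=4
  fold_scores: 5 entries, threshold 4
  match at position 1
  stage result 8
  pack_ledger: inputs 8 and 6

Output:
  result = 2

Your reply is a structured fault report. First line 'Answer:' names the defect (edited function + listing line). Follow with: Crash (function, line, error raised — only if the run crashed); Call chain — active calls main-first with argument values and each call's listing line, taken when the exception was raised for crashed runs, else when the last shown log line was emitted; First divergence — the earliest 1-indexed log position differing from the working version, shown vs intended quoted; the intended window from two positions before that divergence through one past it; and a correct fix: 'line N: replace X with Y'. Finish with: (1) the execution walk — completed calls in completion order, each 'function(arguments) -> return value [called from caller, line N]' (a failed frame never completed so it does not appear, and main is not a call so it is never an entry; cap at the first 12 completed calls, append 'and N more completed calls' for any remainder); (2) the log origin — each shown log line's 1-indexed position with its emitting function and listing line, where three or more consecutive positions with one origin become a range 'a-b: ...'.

Answer: the defect is in main at line 26.
The tell: Position 6 is the first bad log line: 'pack_ledger: inputs 8 and 6' should read 'pack_ledger: inputs 8 and 5'.
Call chain: main -> pack_ledger(8, 6) (called at line 26).
First divergence: position 6; shown 'pack_ledger: inputs 8 and 6' vs intended 'pack_ledger: inputs 8 and 5'.
Intended log window:
  4: match at position 1
  5: stage result 8
  6: pack_ledger: inputs 8 and 5
Execution walk:
  fold_scores([11, 4, 7, 4, 2], 4) -> 1  [called from weigh_samples, line 9]
  weigh_samples([11, 4, 7, 4, 2], 4) -> 8  [called from main, line 24]
  pack_ledger(8, 6) -> 2  [called from main, line 26]
Log origin:
  1: from main, line 23
  2: from weigh_samples, line 8
  3: from fold_scores, line 2
  4: from weigh_samples, line 10
  5: from main, line 25
  6: from pack_ledger, line 15
A correct fix: line 26: replace `6` with `5`.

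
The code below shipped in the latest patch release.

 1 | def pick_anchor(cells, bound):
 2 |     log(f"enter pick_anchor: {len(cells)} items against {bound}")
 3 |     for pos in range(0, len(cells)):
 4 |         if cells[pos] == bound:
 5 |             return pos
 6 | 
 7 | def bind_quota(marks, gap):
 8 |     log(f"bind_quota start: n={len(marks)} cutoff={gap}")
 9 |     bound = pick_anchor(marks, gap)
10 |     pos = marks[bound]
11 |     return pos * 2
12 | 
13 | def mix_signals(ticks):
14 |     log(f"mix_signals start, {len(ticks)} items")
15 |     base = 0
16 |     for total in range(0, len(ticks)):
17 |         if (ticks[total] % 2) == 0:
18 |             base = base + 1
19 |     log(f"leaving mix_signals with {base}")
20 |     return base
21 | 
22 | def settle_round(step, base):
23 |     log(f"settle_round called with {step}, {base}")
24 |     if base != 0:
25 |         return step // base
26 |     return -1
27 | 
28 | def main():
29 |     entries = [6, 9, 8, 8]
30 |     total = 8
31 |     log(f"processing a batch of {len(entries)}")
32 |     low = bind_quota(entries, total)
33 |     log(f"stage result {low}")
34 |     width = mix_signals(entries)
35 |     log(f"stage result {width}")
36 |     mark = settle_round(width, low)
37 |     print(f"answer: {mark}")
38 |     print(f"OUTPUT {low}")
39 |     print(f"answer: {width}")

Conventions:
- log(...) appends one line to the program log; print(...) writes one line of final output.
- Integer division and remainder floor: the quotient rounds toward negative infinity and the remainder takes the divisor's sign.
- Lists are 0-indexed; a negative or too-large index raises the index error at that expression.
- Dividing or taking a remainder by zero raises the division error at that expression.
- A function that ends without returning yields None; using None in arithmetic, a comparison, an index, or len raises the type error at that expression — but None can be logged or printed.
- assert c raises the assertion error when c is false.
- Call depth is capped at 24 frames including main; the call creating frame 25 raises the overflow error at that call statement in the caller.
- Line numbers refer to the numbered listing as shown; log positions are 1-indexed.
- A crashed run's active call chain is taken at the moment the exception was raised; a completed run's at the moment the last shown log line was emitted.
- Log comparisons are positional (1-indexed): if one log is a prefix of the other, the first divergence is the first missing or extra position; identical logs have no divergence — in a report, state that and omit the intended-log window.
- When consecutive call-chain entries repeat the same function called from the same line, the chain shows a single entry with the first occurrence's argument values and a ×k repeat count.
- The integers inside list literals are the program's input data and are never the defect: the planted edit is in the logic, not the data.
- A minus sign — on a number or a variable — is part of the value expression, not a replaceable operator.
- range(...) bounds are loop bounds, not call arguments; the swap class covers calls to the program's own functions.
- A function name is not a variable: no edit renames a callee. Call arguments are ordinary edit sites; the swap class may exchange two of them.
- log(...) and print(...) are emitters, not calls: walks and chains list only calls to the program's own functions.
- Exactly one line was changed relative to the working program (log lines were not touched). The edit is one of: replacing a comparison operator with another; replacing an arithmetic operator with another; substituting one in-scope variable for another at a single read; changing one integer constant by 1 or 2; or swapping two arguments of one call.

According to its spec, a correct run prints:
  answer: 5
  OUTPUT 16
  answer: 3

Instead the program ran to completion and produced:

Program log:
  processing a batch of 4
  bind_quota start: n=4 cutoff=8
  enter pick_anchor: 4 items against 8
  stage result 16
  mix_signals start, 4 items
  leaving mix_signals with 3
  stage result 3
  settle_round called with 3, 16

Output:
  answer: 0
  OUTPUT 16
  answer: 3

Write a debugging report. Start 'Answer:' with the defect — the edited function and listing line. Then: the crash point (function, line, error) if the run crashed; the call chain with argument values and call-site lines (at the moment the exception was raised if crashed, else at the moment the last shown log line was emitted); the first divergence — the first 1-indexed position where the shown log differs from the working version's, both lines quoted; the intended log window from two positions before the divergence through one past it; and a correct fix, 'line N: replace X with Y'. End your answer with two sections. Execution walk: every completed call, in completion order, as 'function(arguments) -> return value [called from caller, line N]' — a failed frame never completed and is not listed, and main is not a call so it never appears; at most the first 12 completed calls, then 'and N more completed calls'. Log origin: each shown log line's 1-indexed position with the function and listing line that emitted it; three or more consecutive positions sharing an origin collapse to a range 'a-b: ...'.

Answer: the defect is in main at line 36.
The tell: The log first diverges at position 8: the faulty run prints 'settle_round called with 3, 16' where the working version prints 'settle_round called with 16, 3'.
Call chain: main -> settle_round(3, 16) (called at line 36).
First divergence: at position 8 the run shows 'settle_round called with 3, 16' where the working version logs 'settle_round called with 16, 3'.
Intended log window:
  6: leaving mix_signals with 3
  7: stage result 3
  8: settle_round called with 16, 3
Execution walk:
  pick_anchor([6, 9, 8, 8], 8) -> 2  [called from bind_quota, line 9]
  bind_quota([6, 9, 8, 8], 8) -> 16  [called from main, line 32]
  mix_signals([6, 9, 8, 8]) -> 3  [called from main, line 34]
  settle_round(3, 16) -> 0  [called from main, line 36]
Log origin:
  1: logged in main at line 31
  2: logged in bind_quota at line 8
  3: logged in pick_anchor at line 2
  4: logged in main at line 33
  5: logged in mix_signals at line 14
  6: logged in mix_signals at line 19
  7: logged in main at line 35
  8: logged in settle_round at line 23
A correct fix: line 36: replace `settle_round(width, low)` with `settle_round(low, width)`.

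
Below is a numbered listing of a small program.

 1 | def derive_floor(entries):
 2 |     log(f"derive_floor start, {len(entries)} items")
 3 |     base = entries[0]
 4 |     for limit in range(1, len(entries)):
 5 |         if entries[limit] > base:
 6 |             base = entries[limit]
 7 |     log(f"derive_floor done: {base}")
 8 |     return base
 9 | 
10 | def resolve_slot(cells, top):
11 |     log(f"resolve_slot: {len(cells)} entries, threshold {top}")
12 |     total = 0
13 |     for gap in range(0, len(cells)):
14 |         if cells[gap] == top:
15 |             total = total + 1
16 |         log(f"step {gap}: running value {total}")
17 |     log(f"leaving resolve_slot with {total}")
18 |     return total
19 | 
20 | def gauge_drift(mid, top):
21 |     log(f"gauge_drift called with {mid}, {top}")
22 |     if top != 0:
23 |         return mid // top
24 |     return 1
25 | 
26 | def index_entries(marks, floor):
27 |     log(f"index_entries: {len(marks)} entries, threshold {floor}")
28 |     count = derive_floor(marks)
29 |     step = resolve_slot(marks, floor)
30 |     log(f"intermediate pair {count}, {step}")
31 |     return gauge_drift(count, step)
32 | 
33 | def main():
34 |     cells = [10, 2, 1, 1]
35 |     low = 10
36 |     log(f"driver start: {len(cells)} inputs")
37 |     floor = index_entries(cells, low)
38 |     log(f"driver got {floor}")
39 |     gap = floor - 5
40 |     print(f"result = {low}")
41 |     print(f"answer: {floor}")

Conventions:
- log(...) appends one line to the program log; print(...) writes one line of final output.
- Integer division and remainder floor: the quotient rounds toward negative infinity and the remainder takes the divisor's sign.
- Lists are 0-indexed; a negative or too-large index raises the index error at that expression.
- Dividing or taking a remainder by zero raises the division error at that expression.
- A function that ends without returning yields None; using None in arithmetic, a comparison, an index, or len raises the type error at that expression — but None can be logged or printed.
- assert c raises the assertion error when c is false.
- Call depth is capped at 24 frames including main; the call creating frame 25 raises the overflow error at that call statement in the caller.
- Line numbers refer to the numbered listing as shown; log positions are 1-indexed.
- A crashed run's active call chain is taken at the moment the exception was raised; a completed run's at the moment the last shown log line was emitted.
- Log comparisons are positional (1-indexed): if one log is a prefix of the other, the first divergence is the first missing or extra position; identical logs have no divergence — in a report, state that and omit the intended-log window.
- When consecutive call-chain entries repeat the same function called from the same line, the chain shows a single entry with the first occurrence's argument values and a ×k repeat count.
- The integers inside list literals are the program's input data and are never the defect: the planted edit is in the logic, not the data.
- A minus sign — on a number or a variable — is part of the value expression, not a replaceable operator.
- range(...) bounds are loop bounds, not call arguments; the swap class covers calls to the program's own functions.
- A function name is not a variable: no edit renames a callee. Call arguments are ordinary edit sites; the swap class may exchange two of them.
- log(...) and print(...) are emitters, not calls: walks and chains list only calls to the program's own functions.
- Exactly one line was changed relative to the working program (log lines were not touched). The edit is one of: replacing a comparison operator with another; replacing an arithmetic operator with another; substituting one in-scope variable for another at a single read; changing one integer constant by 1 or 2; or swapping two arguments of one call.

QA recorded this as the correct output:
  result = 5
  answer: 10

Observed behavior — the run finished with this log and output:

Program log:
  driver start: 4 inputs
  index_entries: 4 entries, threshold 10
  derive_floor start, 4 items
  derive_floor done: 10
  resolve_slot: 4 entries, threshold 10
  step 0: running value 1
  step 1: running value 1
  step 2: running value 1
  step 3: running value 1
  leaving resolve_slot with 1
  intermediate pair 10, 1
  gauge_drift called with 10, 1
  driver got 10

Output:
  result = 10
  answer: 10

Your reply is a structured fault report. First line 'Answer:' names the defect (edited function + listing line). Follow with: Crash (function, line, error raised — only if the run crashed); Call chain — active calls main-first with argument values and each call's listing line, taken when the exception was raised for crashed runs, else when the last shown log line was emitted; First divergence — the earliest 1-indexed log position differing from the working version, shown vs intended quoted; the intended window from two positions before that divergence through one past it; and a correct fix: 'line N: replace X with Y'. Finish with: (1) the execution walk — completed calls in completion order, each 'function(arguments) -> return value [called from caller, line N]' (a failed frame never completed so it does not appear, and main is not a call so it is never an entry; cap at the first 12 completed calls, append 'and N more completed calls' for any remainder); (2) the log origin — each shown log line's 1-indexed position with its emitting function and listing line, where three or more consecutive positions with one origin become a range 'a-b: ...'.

Answer: the defect is in main at line 40.
Key fact: The two runs log identically and part ways only at the printed values.
Call chain: main.
First divergence: none (the log streams are identical).
Execution walk:
  derive_floor([10, 2, 1, 1]) -> 10  [called from index_entries, line 28]
  resolve_slot([10, 2, 1, 1], 10) -> 1  [called from index_entries, line 29]
  gauge_drift(10, 1) -> 10  [called from index_entries, line 31]
  index_entries([10, 2, 1, 1], 10) -> 10  [called from main, line 37]
Log line origins:
  1: from main, line 36
  2: from index_entries, line 27
  3: from derive_floor, line 2
  4: from derive_floor, line 7
  5: from resolve_slot, line 11
  6-9: from resolve_slot, line 16
  10: from resolve_slot, line 17
  11: from index_entries, line 30
  12: from gauge_drift, line 21
  13: from main, line 38
A correct fix: line 40: replace `low` with `gap`.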